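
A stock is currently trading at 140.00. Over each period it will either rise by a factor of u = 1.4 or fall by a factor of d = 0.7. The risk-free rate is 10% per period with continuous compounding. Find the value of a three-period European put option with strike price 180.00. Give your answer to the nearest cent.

Risk-neutral probability p = (e^0.1 − 0.7)/(1.4 − 0.7) = 0.4052/0.7000 = 0.5788
Terminal stock prices: S_uuu = 384.2, S_uud = 192.1, S_udd = 96.04, S_ddd = 48.02
Terminal payoffs (K − S): max(-204.2, 0) = 0, max(-12.08, 0) = 0, max(83.96, 0) = 83.96, max(132, 0) = 132
Node uu (S = 274.4): V_uu = e^(−0.1)·[0.5788·0.0000 + 0.4212·0.0000] = 0.0000
Node ud (S = 137.2): V_ud = e^(−0.1)·[0.5788·0.0000 + 0.4212·83.9600] = 31.9974
Node dd (S = 68.6): V_dd = e^(−0.1)·[0.5788·83.9600 + 0.4212·131.9800] = 94.2707
Node u (S = 196): V_u = e^(−0.1)·[0.5788·0.0000 + 0.4212·31.9974] = 12.1943
Node d (S = 98): V_d = e^(−0.1)·[0.5788·31.9974 + 0.4212·94.2707] = 52.6850
Node 0 (S = 140): V_0 = e^(−0.1)·[0.5788·12.1943 + 0.4212·52.6850] = 26.4650

26.47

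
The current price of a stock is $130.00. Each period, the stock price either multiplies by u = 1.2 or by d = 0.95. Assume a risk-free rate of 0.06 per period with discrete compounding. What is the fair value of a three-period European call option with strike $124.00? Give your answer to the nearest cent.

$27.74

Risk-neutral probability p = (1 + 0.06 − 0.95)/(1.2 − 0.95) = 0.1100/0.2500 = 0.4400
Terminal stock prices: S_uuu = 224.6, S_uud = 177.8, S_udd = 140.8, S_ddd = 111.5
Terminal payoffs (S − K): max(100.6, 0) = 100.6, max(53.84, 0) = 53.84, max(16.79, 0) = 16.79, max(-12.54, 0) = 0
Node uu (S = 187.2): V_uu = 1/1.06·[0.4400·100.6400 + 0.5600·53.8400] = 70.2189
Node ud (S = 148.2): V_ud = 1/1.06·[0.4400·53.8400 + 0.5600·16.7900] = 31.2189
Node dd (S = 117.3): V_dd = 1/1.06·[0.4400·16.7900 + 0.5600·0.0000] = 6.9694
Node u (S = 156): V_u = 1/1.06·[0.4400·70.2189 + 0.5600·31.2189] = 45.6404
Node d (S = 123.5): V_d = 1/1.06·[0.4400·31.2189 + 0.5600·6.9694] = 16.6407
Node 0 (S = 130): V_0 = 1/1.06·[0.4400·45.6404 + 0.5600·16.6407] = 27.7364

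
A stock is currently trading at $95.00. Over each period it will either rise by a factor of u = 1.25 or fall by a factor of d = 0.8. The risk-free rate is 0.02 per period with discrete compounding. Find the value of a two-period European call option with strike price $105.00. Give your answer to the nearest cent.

$9.98

Risk-neutral probability p = (1 + 0.02 − 0.8)/(1.25 − 0.8) = 0.2200/0.4500 = 0.4889
Terminal stock prices: S_uu = 148.4, S_ud = 95, S_dd = 60.8
Terminal payoffs (S − K): max(43.44, 0) = 43.44, max(-10, 0) = 0, max(-44.2, 0) = 0
Node u (S = 118.8): V_u = 1/1.02·[0.4889·43.4375 + 0.5111·0.0000] = 20.8197
Node d (S = 76): V_d = 1/1.02·[0.4889·0.0000 + 0.5111·0.0000] = 0.0000
Node 0 (S = 95): V_0 = 1/1.02·[0.4889·20.8197 + 0.5111·0.0000] = 9.9789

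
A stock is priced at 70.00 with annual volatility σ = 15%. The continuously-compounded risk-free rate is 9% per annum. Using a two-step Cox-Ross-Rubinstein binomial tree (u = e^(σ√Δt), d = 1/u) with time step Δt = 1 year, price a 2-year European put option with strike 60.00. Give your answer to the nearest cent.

0.34

CRR parameters: u = e^(σ√Δt) = e^(0.15·√1) = 1.1618, d = 1/u = 0.8607
Per-period rate: rΔt = 0.09·1 = 0.09, so R = e^0.09 = 1.0942
Risk-neutral probability p = (e^0.09 − 0.8607)/(1.1618 − 0.8607) = 0.2335/0.3011 = 0.7753
Terminal stock prices: S_uu = 94.49, S_ud = 70, S_dd = 51.86
Terminal payoffs (K − S): max(-34.49, 0) = 0, max(-10, 0) = 0, max(8.143, 0) = 8.143
Node u (S = 81.33): V_u = e^(−0.09)·[0.7753·0.0000 + 0.2247·0.0000] = 0.0000
Node d (S = 60.25): V_d = e^(−0.09)·[0.7753·0.0000 + 0.2247·8.1427] = 1.6721
Node 0 (S = 70): V_0 = e^(−0.09)·[0.7753·0.0000 + 0.2247·1.6721] = 0.3434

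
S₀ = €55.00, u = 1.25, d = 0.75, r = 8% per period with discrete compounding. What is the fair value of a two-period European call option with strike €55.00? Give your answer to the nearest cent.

Risk-neutral probability p = (1 + 0.08 − 0.75)/(1.25 − 0.75) = 0.3300/0.5000 = 0.6600
Terminal stock prices: S_uu = 85.94, S_ud = 51.56, S_dd = 30.94
Terminal payoffs (S − K): max(30.94, 0) = 30.94, max(-3.438, 0) = 0, max(-24.06, 0) = 0
Node u (S = 68.75): V_u = 1/1.08·[0.6600·30.9375 + 0.3400·0.0000] = 18.9062
Node d (S = 41.25): V_d = 1/1.08·[0.6600·0.0000 + 0.3400·0.0000] = 0.0000
Node 0 (S = 55): V_0 = 1/1.08·[0.6600·18.9062 + 0.3400·0.0000] = 11.5538

€11.55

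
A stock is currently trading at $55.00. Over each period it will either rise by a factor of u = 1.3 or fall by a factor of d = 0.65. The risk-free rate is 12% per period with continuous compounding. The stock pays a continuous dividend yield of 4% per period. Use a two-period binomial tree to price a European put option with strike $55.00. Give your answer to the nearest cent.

Per-period risk-free factor R = e^0.12 = 1.1275; dividend-adjusted growth = e^(0.12−0.04) = 1.0833.
Risk-neutral probability p = (1.0833 − 0.65)/(1.3 − 0.65) = 0.4333/0.6500 = 0.6666
Terminal stock prices: S_uu = 92.95, S_ud = 46.48, S_dd = 23.24
Terminal payoffs (K − S): max(-37.95, 0) = 0, max(8.525, 0) = 8.525, max(31.76, 0) = 31.76
Node u (S = 71.5): V_u = e^(−0.12)·[0.6666·0.0000 + 0.3334·8.5250] = 2.5209
Node d (S = 35.75): V_d = e^(−0.12)·[0.6666·8.5250 + 0.3334·31.7625] = 14.4324
Node 0 (S = 55): V_0 = e^(−0.12)·[0.6666·2.5209 + 0.3334·14.4324] = 5.7581

$5.76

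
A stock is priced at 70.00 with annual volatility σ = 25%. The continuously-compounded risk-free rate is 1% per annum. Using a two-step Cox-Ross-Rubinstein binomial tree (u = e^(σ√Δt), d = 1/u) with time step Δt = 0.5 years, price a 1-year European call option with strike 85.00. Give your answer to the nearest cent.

CRR parameters: u = e^(σ√Δt) = e^(0.25·√0.5) = 1.1934, d = 1/u = 0.8380
Per-period rate: rΔt = 0.01·0.5 = 0.005, so R = e^0.005 = 1.0050
Risk-neutral probability p = (e^0.005 − 0.8380)/(1.1934 − 0.8380) = 0.1670/0.3554 = 0.4700
Terminal stock prices: S_uu = 99.69, S_ud = 70, S_dd = 49.15
Terminal payoffs (S − K): max(14.69, 0) = 14.69, max(-15, 0) = 0, max(-35.85, 0) = 0
Node u (S = 83.54): V_u = e^(−0.005)·[0.4700·14.6883 + 0.5300·0.0000] = 6.8694
Node d (S = 58.66): V_d = e^(−0.005)·[0.4700·0.0000 + 0.5300·0.0000] = 0.0000
Node 0 (S = 70): V_0 = e^(−0.005)·[0.4700·6.8694 + 0.5300·0.0000] = 3.2127

3.21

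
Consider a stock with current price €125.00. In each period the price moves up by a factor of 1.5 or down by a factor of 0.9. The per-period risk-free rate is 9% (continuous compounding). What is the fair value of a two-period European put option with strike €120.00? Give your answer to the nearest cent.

Risk-neutral probability p = (e^0.09 − 0.9)/(1.5 − 0.9) = 0.1942/0.6000 = 0.3236
Terminal stock prices: S_uu = 281.2, S_ud = 168.8, S_dd = 101.2
Terminal payoffs (K − S): max(-161.2, 0) = 0, max(-48.75, 0) = 0, max(18.75, 0) = 18.75
Node u (S = 187.5): V_u = e^(−0.09)·[0.3236·0.0000 + 0.6764·0.0000] = 0.0000
Node d (S = 112.5): V_d = e^(−0.09)·[0.3236·0.0000 + 0.6764·18.7500] = 11.5905
Node 0 (S = 125): V_0 = e^(−0.09)·[0.3236·0.0000 + 0.6764·11.5905] = 7.1648

€7.16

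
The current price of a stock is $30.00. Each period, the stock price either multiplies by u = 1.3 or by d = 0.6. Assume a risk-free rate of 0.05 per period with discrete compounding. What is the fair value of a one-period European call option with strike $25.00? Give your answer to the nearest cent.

$8.57

Risk-neutral probability p = (1 + 0.05 − 0.6)/(1.3 − 0.6) = 0.4500/0.7000 = 0.6429
Terminal stock prices: S_u = 39, S_d = 18
Terminal payoffs (S − K): max(14, 0) = 14, max(-7, 0) = 0
Node 0 (S = 30): V_0 = 1/1.05·[0.6429·14.0000 + 0.3571·0.0000] = 8.5714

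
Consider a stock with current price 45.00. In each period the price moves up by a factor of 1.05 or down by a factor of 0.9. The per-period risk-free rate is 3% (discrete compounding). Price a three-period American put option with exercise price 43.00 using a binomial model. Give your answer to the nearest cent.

0.39

Risk-neutral probability p = (1 + 0.03 − 0.9)/(1.05 − 0.9) = 0.1300/0.1500 = 0.8667
Terminal stock prices: S_uuu = 52.09, S_uud = 44.65, S_udd = 38.27, S_ddd = 32.81
Terminal payoffs (K − S): max(-9.093, 0) = 0, max(-1.651, 0) = 0, max(4.727, 0) = 4.727, max(10.19, 0) = 10.19
Node uu (S = 49.61): continuation = 1/1.03·[0.8667·0.0000 + 0.1333·0.0000] = 0.0000; exercise value = 0.0000 ≤ continuation, so V_uu = 0.0000
Node ud (S = 42.52): continuation = 1/1.03·[0.8667·0.0000 + 0.1333·4.7275] = 0.6120; exercise value = 0.4750 ≤ continuation, so V_ud = 0.6120
Node dd (S = 36.45): continuation = 1/1.03·[0.8667·4.7275 + 0.1333·10.1950] = 5.2976; exercise value = 6.5500 > continuation, so V_dd = 6.5500 (exercise)
Node u (S = 47.25): continuation = 1/1.03·[0.8667·0.0000 + 0.1333·0.6120] = 0.0792; exercise value = 0.0000 ≤ continuation, so V_u = 0.0792
Node d (S = 40.5): continuation = 1/1.03·[0.8667·0.6120 + 0.1333·6.5500] = 1.3628; exercise value = 2.5000 > continuation, so V_d = 2.5000 (exercise)
Node 0 (S = 45): continuation = 1/1.03·[0.8667·0.0792 + 0.1333·2.5000] = 0.3903; exercise value = 0.0000 ≤ continuation, so V_0 = 0.3903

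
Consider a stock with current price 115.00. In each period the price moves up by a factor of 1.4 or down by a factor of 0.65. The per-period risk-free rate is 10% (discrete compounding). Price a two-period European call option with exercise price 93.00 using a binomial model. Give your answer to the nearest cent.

44.01

Risk-neutral probability p = (1 + 0.1 − 0.65)/(1.4 − 0.65) = 0.4500/0.7500 = 0.6000
Terminal stock prices: S_uu = 225.4, S_ud = 104.7, S_dd = 48.59
Terminal payoffs (S − K): max(132.4, 0) = 132.4, max(11.65, 0) = 11.65, max(-44.41, 0) = 0
Node u (S = 161): V_u = 1/1.1·[0.6000·132.4000 + 0.4000·11.6500] = 76.4545
Node d (S = 74.75): V_d = 1/1.1·[0.6000·11.6500 + 0.4000·0.0000] = 6.3545
Node 0 (S = 115): V_0 = 1/1.1·[0.6000·76.4545 + 0.4000·6.3545] = 44.0132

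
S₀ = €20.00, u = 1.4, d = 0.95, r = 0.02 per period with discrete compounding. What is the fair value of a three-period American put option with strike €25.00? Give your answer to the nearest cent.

€5.00

Risk-neutral probability p = (1 + 0.02 − 0.95)/(1.4 − 0.95) = 0.0700/0.4500 = 0.1556
Terminal stock prices: S_uuu = 54.88, S_uud = 37.24, S_udd = 25.27, S_ddd = 17.15
Terminal payoffs (K − S): max(-29.88, 0) = 0, max(-12.24, 0) = 0, max(-0.27, 0) = 0, max(7.853, 0) = 7.853
Node uu (S = 39.2): continuation = 1/1.02·[0.1556·0.0000 + 0.8444·0.0000] = 0.0000; exercise value = 0.0000 ≤ continuation, so V_uu = 0.0000
Node ud (S = 26.6): continuation = 1/1.02·[0.1556·0.0000 + 0.8444·0.0000] = 0.0000; exercise value = 0.0000 ≤ continuation, so V_ud = 0.0000
Node dd (S = 18.05): continuation = 1/1.02·[0.1556·0.0000 + 0.8444·7.8525] = 6.5010; exercise value = 6.9500 > continuation, so V_dd = 6.9500 (exercise)
Node u (S = 28): continuation = 1/1.02·[0.1556·0.0000 + 0.8444·0.0000] = 0.0000; exercise value = 0.0000 ≤ continuation, so V_u = 0.0000
Node d (S = 19): continuation = 1/1.02·[0.1556·0.0000 + 0.8444·6.9500] = 5.7538; exercise value = 6.0000 > continuation, so V_d = 6.0000 (exercise)
Node 0 (S = 20): continuation = 1/1.02·[0.1556·0.0000 + 0.8444·6.0000] = 4.9673; exercise value = 5.0000 > continuation, so V_0 = 5.0000 (exercise)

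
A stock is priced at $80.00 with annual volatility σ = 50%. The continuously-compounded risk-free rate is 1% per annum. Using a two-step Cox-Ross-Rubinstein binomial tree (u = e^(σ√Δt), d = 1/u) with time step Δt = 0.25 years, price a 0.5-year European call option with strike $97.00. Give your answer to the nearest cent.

$6.81

CRR parameters: u = e^(σ√Δt) = e^(0.5·√0.25) = 1.2840, d = 1/u = 0.7788
Per-period rate: rΔt = 0.01·0.25 = 0.0025, so R = e^0.0025 = 1.0025
Risk-neutral probability p = (e^0.0025 − 0.7788)/(1.2840 − 0.7788) = 0.2237/0.5052 = 0.4428
Terminal stock prices: S_uu = 131.9, S_ud = 80, S_dd = 48.52
Terminal payoffs (S − K): max(34.9, 0) = 34.9, max(-17, 0) = 0, max(-48.48, 0) = 0
Node u (S = 102.7): V_u = e^(−0.0025)·[0.4428·34.8977 + 0.5572·0.0000] = 15.4134
Node d (S = 62.3): V_d = e^(−0.0025)·[0.4428·0.0000 + 0.5572·0.0000] = 0.0000
Node 0 (S = 80): V_0 = e^(−0.0025)·[0.4428·15.4134 + 0.5572·0.0000] = 6.8077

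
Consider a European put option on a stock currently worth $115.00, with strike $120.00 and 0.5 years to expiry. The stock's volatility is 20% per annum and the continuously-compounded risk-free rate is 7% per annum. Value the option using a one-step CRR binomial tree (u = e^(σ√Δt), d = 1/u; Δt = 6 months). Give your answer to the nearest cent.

$7.98

CRR parameters: u = e^(σ√Δt) = e^(0.2·√0.5) = 1.1519, d = 1/u = 0.8681
Per-period rate: rΔt = 0.07·0.5 = 0.035, so R = e^0.035 = 1.0356
Risk-neutral probability p = (e^0.035 − 0.8681)/(1.1519 − 0.8681) = 0.1675/0.2838 = 0.5902
Terminal stock prices: S_u = 132.5, S_d = 99.83
Terminal payoffs (K − S): max(-12.47, 0) = 0, max(20.17, 0) = 20.17
Node 0 (S = 115): V_0 = e^(−0.035)·[0.5902·0.0000 + 0.4098·20.1658] = 7.9793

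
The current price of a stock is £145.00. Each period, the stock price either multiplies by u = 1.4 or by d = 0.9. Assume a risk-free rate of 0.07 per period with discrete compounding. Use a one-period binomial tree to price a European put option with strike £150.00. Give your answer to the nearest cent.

£12.03

Risk-neutral probability p = (1 + 0.07 − 0.9)/(1.4 − 0.9) = 0.1700/0.5000 = 0.3400
Terminal stock prices: S_u = 203, S_d = 130.5
Terminal payoffs (K − S): max(-53, 0) = 0, max(19.5, 0) = 19.5
Node 0 (S = 145): V_0 = 1/1.07·[0.3400·0.0000 + 0.6600·19.5000] = 12.0280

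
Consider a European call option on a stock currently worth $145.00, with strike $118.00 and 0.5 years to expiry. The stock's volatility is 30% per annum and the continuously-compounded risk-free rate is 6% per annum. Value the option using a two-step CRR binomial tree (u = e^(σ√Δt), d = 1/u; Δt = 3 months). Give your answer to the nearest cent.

CRR parameters: u = e^(σ√Δt) = e^(0.3·√0.25) = 1.1618, d = 1/u = 0.8607
Per-period rate: rΔt = 0.06·0.25 = 0.015, so R = e^0.015 = 1.0151
Risk-neutral probability p = (e^0.015 − 0.8607)/(1.1618 − 0.8607) = 0.1544/0.3011 = 0.5128
Terminal stock prices: S_uu = 195.7, S_ud = 145, S_dd = 107.4
Terminal payoffs (S − K): max(77.73, 0) = 77.73, max(27, 0) = 27, max(-10.58, 0) = 0
Node u (S = 168.5): V_u = e^(−0.015)·[0.5128·77.7295 + 0.4872·27.0000] = 52.2228
Node d (S = 124.8): V_d = e^(−0.015)·[0.5128·27.0000 + 0.4872·0.0000] = 13.6384
Node 0 (S = 145): V_0 = e^(−0.015)·[0.5128·52.2228 + 0.4872·13.6384] = 32.9252

$32.93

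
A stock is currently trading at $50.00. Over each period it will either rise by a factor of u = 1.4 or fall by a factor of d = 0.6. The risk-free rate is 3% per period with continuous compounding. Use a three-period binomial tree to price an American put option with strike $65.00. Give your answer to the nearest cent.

$21.83

Risk-neutral probability p = (e^0.03 − 0.6)/(1.4 − 0.6) = 0.4305/0.8000 = 0.5381
Terminal stock prices: S_uuu = 137.2, S_uud = 58.8, S_udd = 25.2, S_ddd = 10.8
Terminal payoffs (K − S): max(-72.2, 0) = 0, max(6.2, 0) = 6.2, max(39.8, 0) = 39.8, max(54.2, 0) = 54.2
Node uu (S = 98): continuation = e^(−0.03)·[0.5381·0.0000 + 0.4619·6.2000] = 2.7793; exercise value = 0.0000 ≤ continuation, so V_uu = 2.7793
Node ud (S = 42): continuation = e^(−0.03)·[0.5381·6.2000 + 0.4619·39.8000] = 21.0790; exercise value = 23.0000 > continuation, so V_ud = 23.0000 (exercise)
Node dd (S = 18): continuation = e^(−0.03)·[0.5381·39.8000 + 0.4619·54.2000] = 45.0790; exercise value = 47.0000 > continuation, so V_dd = 47.0000 (exercise)
Node u (S = 70): continuation = e^(−0.03)·[0.5381·2.7793 + 0.4619·23.0000] = 11.7617; exercise value = 0.0000 ≤ continuation, so V_u = 11.7617
Node d (S = 30): continuation = e^(−0.03)·[0.5381·23.0000 + 0.4619·47.0000] = 33.0790; exercise value = 35.0000 > continuation, so V_d = 35.0000 (exercise)
Node 0 (S = 50): continuation = e^(−0.03)·[0.5381·11.7617 + 0.4619·35.0000] = 21.8314; exercise value = 15.0000 ≤ continuation, so V_0 = 21.8314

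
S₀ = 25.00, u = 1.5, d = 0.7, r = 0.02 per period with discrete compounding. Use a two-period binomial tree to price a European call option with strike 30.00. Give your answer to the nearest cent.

4.04

Risk-neutral probability p = (1 + 0.02 − 0.7)/(1.5 − 0.7) = 0.3200/0.8000 = 0.4000
Terminal stock prices: S_uu = 56.25, S_ud = 26.25, S_dd = 12.25
Terminal payoffs (S − K): max(26.25, 0) = 26.25, max(-3.75, 0) = 0, max(-17.75, 0) = 0
Node u (S = 37.5): V_u = 1/1.02·[0.4000·26.2500 + 0.6000·0.0000] = 10.2941
Node d (S = 17.5): V_d = 1/1.02·[0.4000·0.0000 + 0.6000·0.0000] = 0.0000
Node 0 (S = 25): V_0 = 1/1.02·[0.4000·10.2941 + 0.6000·0.0000] = 4.0369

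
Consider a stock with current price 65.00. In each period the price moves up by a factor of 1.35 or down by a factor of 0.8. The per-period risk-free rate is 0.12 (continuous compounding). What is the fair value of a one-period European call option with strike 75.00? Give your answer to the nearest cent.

6.73

Risk-neutral probability p = (e^0.12 − 0.8)/(1.35 − 0.8) = 0.3275/0.5500 = 0.5954
Terminal stock prices: S_u = 87.75, S_d = 52
Terminal payoffs (S − K): max(12.75, 0) = 12.75, max(-23, 0) = 0
Node 0 (S = 65): V_0 = e^(−0.12)·[0.5954·12.7500 + 0.4046·0.0000] = 6.7335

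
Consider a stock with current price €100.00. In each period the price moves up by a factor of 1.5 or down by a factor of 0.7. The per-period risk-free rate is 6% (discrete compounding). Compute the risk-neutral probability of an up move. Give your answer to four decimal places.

Risk-neutral probability p = (1 + 0.06 − 0.7)/(1.5 − 0.7) = 0.3600/0.8000 = 0.4500

p = 0.4500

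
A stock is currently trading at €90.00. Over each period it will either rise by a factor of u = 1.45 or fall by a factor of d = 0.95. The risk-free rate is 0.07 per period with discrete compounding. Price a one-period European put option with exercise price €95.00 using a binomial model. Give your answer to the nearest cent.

Risk-neutral probability p = (1 + 0.07 − 0.95)/(1.45 − 0.95) = 0.1200/0.5000 = 0.2400
Terminal stock prices: S_u = 130.5, S_d = 85.5
Terminal payoffs (K − S): max(-35.5, 0) = 0, max(9.5, 0) = 9.5
Node 0 (S = 90): V_0 = 1/1.07·[0.2400·0.0000 + 0.7600·9.5000] = 6.7477

€6.75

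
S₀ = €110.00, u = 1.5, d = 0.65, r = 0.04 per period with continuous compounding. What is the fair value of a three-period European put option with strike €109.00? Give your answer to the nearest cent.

€25.04

Risk-neutral probability p = (e^0.04 − 0.65)/(1.5 − 0.65) = 0.3908/0.8500 = 0.4598
Terminal stock prices: S_uuu = 371.2, S_uud = 160.9, S_udd = 69.71, S_ddd = 30.21
Terminal payoffs (K − S): max(-262.2, 0) = 0, max(-51.88, 0) = 0, max(39.29, 0) = 39.29, max(78.79, 0) = 78.79
Node uu (S = 247.5): V_uu = e^(−0.04)·[0.4598·0.0000 + 0.5402·0.0000] = 0.0000
Node ud (S = 107.2): V_ud = e^(−0.04)·[0.4598·0.0000 + 0.5402·39.2875] = 20.3918
Node dd (S = 46.48): V_dd = e^(−0.04)·[0.4598·39.2875 + 0.5402·78.7912] = 58.2510
Node u (S = 165): V_u = e^(−0.04)·[0.4598·0.0000 + 0.5402·20.3918] = 10.5842
Node d (S = 71.5): V_d = e^(−0.04)·[0.4598·20.3918 + 0.5402·58.2510] = 39.2427
Node 0 (S = 110): V_0 = e^(−0.04)·[0.4598·10.5842 + 0.5402·39.2427] = 25.0441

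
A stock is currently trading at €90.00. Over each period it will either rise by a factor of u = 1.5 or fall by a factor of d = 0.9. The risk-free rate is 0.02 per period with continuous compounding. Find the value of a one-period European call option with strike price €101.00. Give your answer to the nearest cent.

Risk-neutral probability p = (e^0.02 − 0.9)/(1.5 − 0.9) = 0.1202/0.6000 = 0.2003
Terminal stock prices: S_u = 135, S_d = 81
Terminal payoffs (S − K): max(34, 0) = 34, max(-20, 0) = 0
Node 0 (S = 90): V_0 = e^(−0.02)·[0.2003·34.0000 + 0.7997·0.0000] = 6.6765

€6.68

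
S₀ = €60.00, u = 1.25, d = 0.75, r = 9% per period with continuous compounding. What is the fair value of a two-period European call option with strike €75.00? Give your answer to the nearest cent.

€7.42

Risk-neutral probability p = (e^0.09 − 0.75)/(1.25 − 0.75) = 0.3442/0.5000 = 0.6883
Terminal stock prices: S_uu = 93.75, S_ud = 56.25, S_dd = 33.75
Terminal payoffs (S − K): max(18.75, 0) = 18.75, max(-18.75, 0) = 0, max(-41.25, 0) = 0
Node u (S = 75): V_u = e^(−0.09)·[0.6883·18.7500 + 0.3117·0.0000] = 11.7957
Node d (S = 45): V_d = e^(−0.09)·[0.6883·0.0000 + 0.3117·0.0000] = 0.0000
Node 0 (S = 60): V_0 = e^(−0.09)·[0.6883·11.7957 + 0.3117·0.0000] = 7.4207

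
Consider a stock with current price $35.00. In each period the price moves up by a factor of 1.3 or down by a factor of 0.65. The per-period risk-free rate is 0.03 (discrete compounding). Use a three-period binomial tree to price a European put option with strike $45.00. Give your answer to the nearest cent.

Risk-neutral probability p = (1 + 0.03 − 0.65)/(1.3 − 0.65) = 0.3800/0.6500 = 0.5846
Terminal stock prices: S_uuu = 76.89, S_uud = 38.45, S_udd = 19.22, S_ddd = 9.612
Terminal payoffs (K − S): max(-31.89, 0) = 0, max(6.552, 0) = 6.552, max(25.78, 0) = 25.78, max(35.39, 0) = 35.39
Node uu (S = 59.15): V_uu = 1/1.03·[0.5846·0.0000 + 0.4154·6.5525] = 2.6425
Node ud (S = 29.57): V_ud = 1/1.03·[0.5846·6.5525 + 0.4154·25.7762] = 14.1143
Node dd (S = 14.79): V_dd = 1/1.03·[0.5846·25.7762 + 0.4154·35.3881] = 28.9018
Node u (S = 45.5): V_u = 1/1.03·[0.5846·2.6425 + 0.4154·14.1143] = 7.1920
Node d (S = 22.75): V_d = 1/1.03·[0.5846·14.1143 + 0.4154·28.9018] = 19.6668
Node 0 (S = 35): V_0 = 1/1.03·[0.5846·7.1920 + 0.4154·19.6668] = 12.0134

$12.01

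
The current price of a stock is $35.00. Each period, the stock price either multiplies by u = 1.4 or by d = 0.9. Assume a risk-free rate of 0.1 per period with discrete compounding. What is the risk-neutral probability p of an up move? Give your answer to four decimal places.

p = 0.4000

Risk-neutral probability p = (1 + 0.1 − 0.9)/(1.4 − 0.9) = 0.2000/0.5000 = 0.4000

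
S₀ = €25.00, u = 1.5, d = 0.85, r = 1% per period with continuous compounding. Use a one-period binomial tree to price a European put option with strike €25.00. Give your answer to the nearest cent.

€2.80

Risk-neutral probability p = (e^0.01 − 0.85)/(1.5 − 0.85) = 0.1601/0.6500 = 0.2462
Terminal stock prices: S_u = 37.5, S_d = 21.25
Terminal payoffs (K − S): max(-12.5, 0) = 0, max(3.75, 0) = 3.75
Node 0 (S = 25): V_0 = e^(−0.01)·[0.2462·0.0000 + 0.7538·3.7500] = 2.7985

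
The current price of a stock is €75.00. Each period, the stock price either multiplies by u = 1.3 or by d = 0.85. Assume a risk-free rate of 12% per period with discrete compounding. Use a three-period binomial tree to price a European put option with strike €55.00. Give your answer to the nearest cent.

Risk-neutral probability p = (1 + 0.12 − 0.85)/(1.3 − 0.85) = 0.2700/0.4500 = 0.6000
Terminal stock prices: S_uuu = 164.8, S_uud = 107.7, S_udd = 70.44, S_ddd = 46.06
Terminal payoffs (K − S): max(-109.8, 0) = 0, max(-52.74, 0) = 0, max(-15.44, 0) = 0, max(8.941, 0) = 8.941
Node uu (S = 126.8): V_uu = 1/1.12·[0.6000·0.0000 + 0.4000·0.0000] = 0.0000
Node ud (S = 82.88): V_ud = 1/1.12·[0.6000·0.0000 + 0.4000·0.0000] = 0.0000
Node dd (S = 54.19): V_dd = 1/1.12·[0.6000·0.0000 + 0.4000·8.9406] = 3.1931
Node u (S = 97.5): V_u = 1/1.12·[0.6000·0.0000 + 0.4000·0.0000] = 0.0000
Node d (S = 63.75): V_d = 1/1.12·[0.6000·0.0000 + 0.4000·3.1931] = 1.1404
Node 0 (S = 75): V_0 = 1/1.12·[0.6000·0.0000 + 0.4000·1.1404] = 0.4073

€0.41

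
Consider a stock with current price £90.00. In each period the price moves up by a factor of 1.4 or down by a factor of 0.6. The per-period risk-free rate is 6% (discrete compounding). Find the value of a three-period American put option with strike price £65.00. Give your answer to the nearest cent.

Risk-neutral probability p = (1 + 0.06 − 0.6)/(1.4 − 0.6) = 0.4600/0.8000 = 0.5750
Terminal stock prices: S_uuu = 247, S_uud = 105.8, S_udd = 45.36, S_ddd = 19.44
Terminal payoffs (K − S): max(-182, 0) = 0, max(-40.84, 0) = 0, max(19.64, 0) = 19.64, max(45.56, 0) = 45.56
Node uu (S = 176.4): continuation = 1/1.06·[0.5750·0.0000 + 0.4250·0.0000] = 0.0000; exercise value = 0.0000 ≤ continuation, so V_uu = 0.0000
Node ud (S = 75.6): continuation = 1/1.06·[0.5750·0.0000 + 0.4250·19.6400] = 7.8745; exercise value = 0.0000 ≤ continuation, so V_ud = 7.8745
Node dd (S = 32.4): continuation = 1/1.06·[0.5750·19.6400 + 0.4250·45.5600] = 28.9208; exercise value = 32.6000 > continuation, so V_dd = 32.6000 (exercise)
Node u (S = 126): continuation = 1/1.06·[0.5750·0.0000 + 0.4250·7.8745] = 3.1572; exercise value = 0.0000 ≤ continuation, so V_u = 3.1572
Node d (S = 54): continuation = 1/1.06·[0.5750·7.8745 + 0.4250·32.6000] = 17.3423; exercise value = 11.0000 ≤ continuation, so V_d = 17.3423
Node 0 (S = 90): continuation = 1/1.06·[0.5750·3.1572 + 0.4250·17.3423] = 8.6659; exercise value = 0.0000 ≤ continuation, so V_0 = 8.6659

£8.67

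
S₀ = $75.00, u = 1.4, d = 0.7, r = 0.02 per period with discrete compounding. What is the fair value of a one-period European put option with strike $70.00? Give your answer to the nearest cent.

Risk-neutral probability p = (1 + 0.02 − 0.7)/(1.4 − 0.7) = 0.3200/0.7000 = 0.4571
Terminal stock prices: S_u = 105, S_d = 52.5
Terminal payoffs (K − S): max(-35, 0) = 0, max(17.5, 0) = 17.5
Node 0 (S = 75): V_0 = 1/1.02·[0.4571·0.0000 + 0.5429·17.5000] = 9.3137

$9.31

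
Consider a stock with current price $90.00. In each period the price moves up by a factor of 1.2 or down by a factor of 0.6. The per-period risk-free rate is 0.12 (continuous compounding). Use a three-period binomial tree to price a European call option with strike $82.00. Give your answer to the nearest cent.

Risk-neutral probability p = (e^0.12 − 0.6)/(1.2 − 0.6) = 0.5275/0.6000 = 0.8792
Terminal stock prices: S_uuu = 155.5, S_uud = 77.76, S_udd = 38.88, S_ddd = 19.44
Terminal payoffs (S − K): max(73.52, 0) = 73.52, max(-4.24, 0) = 0, max(-43.12, 0) = 0, max(-62.56, 0) = 0
Node uu (S = 129.6): V_uu = e^(−0.12)·[0.8792·73.5200 + 0.1208·0.0000] = 57.3269
Node ud (S = 64.8): V_ud = e^(−0.12)·[0.8792·0.0000 + 0.1208·0.0000] = 0.0000
Node dd (S = 32.4): V_dd = e^(−0.12)·[0.8792·0.0000 + 0.1208·0.0000] = 0.0000
Node u (S = 108): V_u = e^(−0.12)·[0.8792·57.3269 + 0.1208·0.0000] = 44.7005
Node d (S = 54): V_d = e^(−0.12)·[0.8792·0.0000 + 0.1208·0.0000] = 0.0000
Node 0 (S = 90): V_0 = e^(−0.12)·[0.8792·44.7005 + 0.1208·0.0000] = 34.8550

$34.86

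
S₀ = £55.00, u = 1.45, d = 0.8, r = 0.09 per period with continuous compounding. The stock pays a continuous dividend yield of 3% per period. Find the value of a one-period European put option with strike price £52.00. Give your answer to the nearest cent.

£4.37

Per-period risk-free factor R = e^0.09 = 1.0942; dividend-adjusted growth = e^(0.09−0.03) = 1.0618.
Risk-neutral probability p = (1.0618 − 0.8)/(1.45 − 0.8) = 0.2618/0.6500 = 0.4028
Terminal stock prices: S_u = 79.75, S_d = 44
Terminal payoffs (K − S): max(-27.75, 0) = 0, max(8, 0) = 8
Node 0 (S = 55): V_0 = e^(−0.09)·[0.4028·0.0000 + 0.5972·8.0000] = 4.3662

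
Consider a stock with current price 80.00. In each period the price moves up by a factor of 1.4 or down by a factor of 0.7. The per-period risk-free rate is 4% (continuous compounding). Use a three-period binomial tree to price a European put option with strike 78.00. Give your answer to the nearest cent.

Risk-neutral probability p = (e^0.04 − 0.7)/(1.4 − 0.7) = 0.3408/0.7000 = 0.4869
Terminal stock prices: S_uuu = 219.5, S_uud = 109.8, S_udd = 54.88, S_ddd = 27.44
Terminal payoffs (K − S): max(-141.5, 0) = 0, max(-31.76, 0) = 0, max(23.12, 0) = 23.12, max(50.56, 0) = 50.56
Node uu (S = 156.8): V_uu = e^(−0.04)·[0.4869·0.0000 + 0.5131·0.0000] = 0.0000
Node ud (S = 78.4): V_ud = e^(−0.04)·[0.4869·0.0000 + 0.5131·23.1200] = 11.3983
Node dd (S = 39.2): V_dd = e^(−0.04)·[0.4869·23.1200 + 0.5131·50.5600] = 35.7416
Node u (S = 112): V_u = e^(−0.04)·[0.4869·0.0000 + 0.5131·11.3983] = 5.6195
Node d (S = 56): V_d = e^(−0.04)·[0.4869·11.3983 + 0.5131·35.7416] = 22.9528
Node 0 (S = 80): V_0 = e^(−0.04)·[0.4869·5.6195 + 0.5131·22.9528] = 13.9446

13.94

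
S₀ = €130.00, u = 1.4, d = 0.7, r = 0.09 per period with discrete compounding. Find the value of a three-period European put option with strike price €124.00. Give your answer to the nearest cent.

€14.14

Risk-neutral probability p = (1 + 0.09 − 0.7)/(1.4 − 0.7) = 0.3900/0.7000 = 0.5571
Terminal stock prices: S_uuu = 356.7, S_uud = 178.4, S_udd = 89.18, S_ddd = 44.59
Terminal payoffs (K − S): max(-232.7, 0) = 0, max(-54.36, 0) = 0, max(34.82, 0) = 34.82, max(79.41, 0) = 79.41
Node uu (S = 254.8): V_uu = 1/1.09·[0.5571·0.0000 + 0.4429·0.0000] = 0.0000
Node ud (S = 127.4): V_ud = 1/1.09·[0.5571·0.0000 + 0.4429·34.8200] = 14.1471
Node dd (S = 63.7): V_dd = 1/1.09·[0.5571·34.8200 + 0.4429·79.4100] = 50.0615
Node u (S = 182): V_u = 1/1.09·[0.5571·0.0000 + 0.4429·14.1471] = 5.7478
Node d (S = 91): V_d = 1/1.09·[0.5571·14.1471 + 0.4429·50.0615] = 27.5706
Node 0 (S = 130): V_0 = 1/1.09·[0.5571·5.7478 + 0.4429·27.5706] = 14.1396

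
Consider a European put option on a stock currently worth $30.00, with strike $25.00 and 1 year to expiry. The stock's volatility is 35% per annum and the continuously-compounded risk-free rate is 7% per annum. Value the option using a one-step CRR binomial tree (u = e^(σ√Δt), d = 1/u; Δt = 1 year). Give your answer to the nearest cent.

$1.75

CRR parameters: u = e^(σ√Δt) = e^(0.35·√1) = 1.4191, d = 1/u = 0.7047
Per-period rate: rΔt = 0.07·1 = 0.07, so R = e^0.07 = 1.0725
Risk-neutral probability p = (e^0.07 − 0.7047)/(1.4191 − 0.7047) = 0.3678/0.7144 = 0.5149
Terminal stock prices: S_u = 42.57, S_d = 21.14
Terminal payoffs (K − S): max(-17.57, 0) = 0, max(3.859, 0) = 3.859
Node 0 (S = 30): V_0 = e^(−0.07)·[0.5149·0.0000 + 0.4851·3.8594] = 1.7457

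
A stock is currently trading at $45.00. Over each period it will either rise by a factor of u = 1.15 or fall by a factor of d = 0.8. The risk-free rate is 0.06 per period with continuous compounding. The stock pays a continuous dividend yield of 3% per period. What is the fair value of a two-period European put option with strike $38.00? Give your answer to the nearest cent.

$0.95

Per-period risk-free factor R = e^0.06 = 1.0618; dividend-adjusted growth = e^(0.06−0.03) = 1.0305.
Risk-neutral probability p = (1.0305 − 0.8)/(1.15 − 0.8) = 0.2305/0.3500 = 0.6584
Terminal stock prices: S_uu = 59.51, S_ud = 41.4, S_dd = 28.8
Terminal payoffs (K − S): max(-21.51, 0) = 0, max(-3.4, 0) = 0, max(9.2, 0) = 9.2
Node u (S = 51.75): V_u = e^(−0.06)·[0.6584·0.0000 + 0.3416·0.0000] = 0.0000
Node d (S = 36): V_d = e^(−0.06)·[0.6584·0.0000 + 0.3416·9.2000] = 2.9593
Node 0 (S = 45): V_0 = e^(−0.06)·[0.6584·0.0000 + 0.3416·2.9593] = 0.9519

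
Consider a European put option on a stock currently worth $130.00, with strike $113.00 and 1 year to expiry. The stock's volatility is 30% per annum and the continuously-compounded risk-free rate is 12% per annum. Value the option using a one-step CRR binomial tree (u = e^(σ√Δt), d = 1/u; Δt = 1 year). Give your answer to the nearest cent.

$5.41

CRR parameters: u = e^(σ√Δt) = e^(0.3·√1) = 1.3499, d = 1/u = 0.7408
Per-period rate: rΔt = 0.12·1 = 0.12, so R = e^0.12 = 1.1275
Risk-neutral probability p = (e^0.12 − 0.7408)/(1.3499 − 0.7408) = 0.3867/0.6090 = 0.6349
Terminal stock prices: S_u = 175.5, S_d = 96.31
Terminal payoffs (K − S): max(-62.48, 0) = 0, max(16.69, 0) = 16.69
Node 0 (S = 130): V_0 = e^(−0.12)·[0.6349·0.0000 + 0.3651·16.6936] = 5.4057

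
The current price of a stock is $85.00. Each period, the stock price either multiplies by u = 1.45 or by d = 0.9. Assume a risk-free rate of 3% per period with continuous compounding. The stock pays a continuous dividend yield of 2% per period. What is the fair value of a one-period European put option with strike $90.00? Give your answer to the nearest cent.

Per-period risk-free factor R = e^0.03 = 1.0305; dividend-adjusted growth = e^(0.03−0.02) = 1.0101.
Risk-neutral probability p = (1.0101 − 0.9)/(1.45 − 0.9) = 0.1101/0.5500 = 0.2001
Terminal stock prices: S_u = 123.2, S_d = 76.5
Terminal payoffs (K − S): max(-33.25, 0) = 0, max(13.5, 0) = 13.5
Node 0 (S = 85): V_0 = e^(−0.03)·[0.2001·0.0000 + 0.7999·13.5000] = 10.4796

$10.48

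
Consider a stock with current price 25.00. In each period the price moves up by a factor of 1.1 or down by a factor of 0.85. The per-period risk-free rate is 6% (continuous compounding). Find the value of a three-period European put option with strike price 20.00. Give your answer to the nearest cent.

Risk-neutral probability p = (e^0.06 − 0.85)/(1.1 − 0.85) = 0.2118/0.2500 = 0.8473
Terminal stock prices: S_uuu = 33.28, S_uud = 25.71, S_udd = 19.87, S_ddd = 15.35
Terminal payoffs (K − S): max(-13.28, 0) = 0, max(-5.713, 0) = 0, max(0.1312, 0) = 0.1312, max(4.647, 0) = 4.647
Node uu (S = 30.25): V_uu = e^(−0.06)·[0.8473·0.0000 + 0.1527·0.0000] = 0.0000
Node ud (S = 23.38): V_ud = e^(−0.06)·[0.8473·0.0000 + 0.1527·0.1312] = 0.0189
Node dd (S = 18.06): V_dd = e^(−0.06)·[0.8473·0.1312 + 0.1527·4.6469] = 0.7728
Node u (S = 27.5): V_u = e^(−0.06)·[0.8473·0.0000 + 0.1527·0.0189] = 0.0027
Node d (S = 21.25): V_d = e^(−0.06)·[0.8473·0.0189 + 0.1527·0.7728] = 0.1262
Node 0 (S = 25): V_0 = e^(−0.06)·[0.8473·0.0027 + 0.1527·0.1262] = 0.0203

0.02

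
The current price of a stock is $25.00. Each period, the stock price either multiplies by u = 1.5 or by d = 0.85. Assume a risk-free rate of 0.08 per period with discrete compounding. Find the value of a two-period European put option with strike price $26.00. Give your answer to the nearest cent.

Risk-neutral probability p = (1 + 0.08 − 0.85)/(1.5 − 0.85) = 0.2300/0.6500 = 0.3538
Terminal stock prices: S_uu = 56.25, S_ud = 31.88, S_dd = 18.06
Terminal payoffs (K − S): max(-30.25, 0) = 0, max(-5.875, 0) = 0, max(7.938, 0) = 7.938
Node u (S = 37.5): V_u = 1/1.08·[0.3538·0.0000 + 0.6462·0.0000] = 0.0000
Node d (S = 21.25): V_d = 1/1.08·[0.3538·0.0000 + 0.6462·7.9375] = 4.7489
Node 0 (S = 25): V_0 = 1/1.08·[0.3538·0.0000 + 0.6462·4.7489] = 2.8412

$2.84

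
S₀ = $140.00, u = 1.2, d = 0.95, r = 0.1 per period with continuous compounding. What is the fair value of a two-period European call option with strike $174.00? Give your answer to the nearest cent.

$8.71

Risk-neutral probability p = (e^0.1 − 0.95)/(1.2 − 0.95) = 0.1552/0.2500 = 0.6207
Terminal stock prices: S_uu = 201.6, S_ud = 159.6, S_dd = 126.3
Terminal payoffs (S − K): max(27.6, 0) = 27.6, max(-14.4, 0) = 0, max(-47.65, 0) = 0
Node u (S = 168): V_u = e^(−0.1)·[0.6207·27.6000 + 0.3793·0.0000] = 15.5007
Node d (S = 133): V_d = e^(−0.1)·[0.6207·0.0000 + 0.3793·0.0000] = 0.0000
Node 0 (S = 140): V_0 = e^(−0.1)·[0.6207·15.5007 + 0.3793·0.0000] = 8.7054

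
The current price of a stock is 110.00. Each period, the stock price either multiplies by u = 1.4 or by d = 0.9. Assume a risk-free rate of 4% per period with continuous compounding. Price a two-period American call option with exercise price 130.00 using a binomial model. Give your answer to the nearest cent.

9.48

Risk-neutral probability p = (e^0.04 − 0.9)/(1.4 − 0.9) = 0.1408/0.5000 = 0.2816
Terminal stock prices: S_uu = 215.6, S_ud = 138.6, S_dd = 89.1
Terminal payoffs (S − K): max(85.6, 0) = 85.6, max(8.6, 0) = 8.6, max(-40.9, 0) = 0
Node u (S = 154): continuation = e^(−0.04)·[0.2816·85.6000 + 0.7184·8.6000] = 29.0974; exercise value = 24.0000 ≤ continuation, so V_u = 29.0974
Node d (S = 99): continuation = e^(−0.04)·[0.2816·8.6000 + 0.7184·0.0000] = 2.3270; exercise value = 0.0000 ≤ continuation, so V_d = 2.3270
Node 0 (S = 110): continuation = e^(−0.04)·[0.2816·29.0974 + 0.7184·2.3270] = 9.4792; exercise value = 0.0000 ≤ continuation, so V_0 = 9.4792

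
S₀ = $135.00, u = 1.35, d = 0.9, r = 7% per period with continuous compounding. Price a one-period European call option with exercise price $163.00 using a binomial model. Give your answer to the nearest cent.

$6.88

Risk-neutral probability p = (e^0.07 − 0.9)/(1.35 − 0.9) = 0.1725/0.4500 = 0.3834
Terminal stock prices: S_u = 182.2, S_d = 121.5
Terminal payoffs (S − K): max(19.25, 0) = 19.25, max(-41.5, 0) = 0
Node 0 (S = 135): V_0 = e^(−0.07)·[0.3834·19.2500 + 0.6166·0.0000] = 6.8806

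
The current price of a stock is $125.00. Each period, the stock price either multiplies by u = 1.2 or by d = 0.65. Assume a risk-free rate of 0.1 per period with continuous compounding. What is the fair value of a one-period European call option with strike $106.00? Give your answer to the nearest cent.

$32.95

Risk-neutral probability p = (e^0.1 − 0.65)/(1.2 − 0.65) = 0.4552/0.5500 = 0.8276
Terminal stock prices: S_u = 150, S_d = 81.25
Terminal payoffs (S − K): max(44, 0) = 44, max(-24.75, 0) = 0
Node 0 (S = 125): V_0 = e^(−0.1)·[0.8276·44.0000 + 0.1724·0.0000] = 32.9485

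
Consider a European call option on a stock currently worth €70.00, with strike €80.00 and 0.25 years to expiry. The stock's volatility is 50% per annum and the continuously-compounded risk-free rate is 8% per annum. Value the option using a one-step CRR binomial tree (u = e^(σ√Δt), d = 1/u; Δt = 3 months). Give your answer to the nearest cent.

€4.63

CRR parameters: u = e^(σ√Δt) = e^(0.5·√0.25) = 1.2840, d = 1/u = 0.7788
Per-period rate: rΔt = 0.08·0.25 = 0.02, so R = e^0.02 = 1.0202
Risk-neutral probability p = (e^0.02 − 0.7788)/(1.2840 − 0.7788) = 0.2414/0.5052 = 0.4778
Terminal stock prices: S_u = 89.88, S_d = 54.52
Terminal payoffs (S − K): max(9.882, 0) = 9.882, max(-25.48, 0) = 0
Node 0 (S = 70): V_0 = e^(−0.02)·[0.4778·9.8818 + 0.5222·0.0000] = 4.6281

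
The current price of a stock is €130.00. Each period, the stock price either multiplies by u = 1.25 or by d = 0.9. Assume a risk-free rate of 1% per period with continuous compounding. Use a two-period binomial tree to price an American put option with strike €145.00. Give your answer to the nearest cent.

€19.00

Risk-neutral probability p = (e^0.01 − 0.9)/(1.25 − 0.9) = 0.1101/0.3500 = 0.3144
Terminal stock prices: S_uu = 203.1, S_ud = 146.2, S_dd = 105.3
Terminal payoffs (K − S): max(-58.12, 0) = 0, max(-1.25, 0) = 0, max(39.7, 0) = 39.7
Node u (S = 162.5): continuation = e^(−0.01)·[0.3144·0.0000 + 0.6856·0.0000] = 0.0000; exercise value = 0.0000 ≤ continuation, so V_u = 0.0000
Node d (S = 117): continuation = e^(−0.01)·[0.3144·0.0000 + 0.6856·39.7000] = 26.9464; exercise value = 28.0000 > continuation, so V_d = 28.0000 (exercise)
Node 0 (S = 130): continuation = e^(−0.01)·[0.3144·0.0000 + 0.6856·28.0000] = 19.0050; exercise value = 15.0000 ≤ continuation, so V_0 = 19.0050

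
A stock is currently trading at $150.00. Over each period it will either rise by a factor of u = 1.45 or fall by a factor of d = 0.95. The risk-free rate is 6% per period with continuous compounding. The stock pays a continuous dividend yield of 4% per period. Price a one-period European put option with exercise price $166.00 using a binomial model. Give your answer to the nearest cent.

$19.02

Per-period risk-free factor R = e^0.06 = 1.0618; dividend-adjusted growth = e^(0.06−0.04) = 1.0202.
Risk-neutral probability p = (1.0202 − 0.95)/(1.45 − 0.95) = 0.0702/0.5000 = 0.1404
Terminal stock prices: S_u = 217.5, S_d = 142.5
Terminal payoffs (K − S): max(-51.5, 0) = 0, max(23.5, 0) = 23.5
Node 0 (S = 150): V_0 = e^(−0.06)·[0.1404·0.0000 + 0.8596·23.5000] = 19.0241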